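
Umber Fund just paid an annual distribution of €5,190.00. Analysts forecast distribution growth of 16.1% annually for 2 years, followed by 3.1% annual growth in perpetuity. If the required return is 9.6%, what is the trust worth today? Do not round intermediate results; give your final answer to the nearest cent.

D_1 = 6025.59000
D_2 = 6995.70999
Terminal value at year 2: TV = D_2×(1+g_2)/(r−g_2) = 7212.57700/0.065 = 110962.72307
P_0 = D_1/(1+r)^1 + D_2/(1+r)^2 + TV/(1+r)^2
    = 5497.80109 + 5823.85682 + 92375.32889 = 103696.98681

€103696.99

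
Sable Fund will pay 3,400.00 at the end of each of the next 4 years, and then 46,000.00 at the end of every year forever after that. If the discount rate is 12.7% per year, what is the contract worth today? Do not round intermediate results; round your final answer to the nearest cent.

PV of 4-year annuity: 3,400.00 × [1 − (1+0.127)^−4] / 0.127 = 10176.56661
Perpetuity value at year 4: 46,000.00 / 0.127 = 362204.72441
PV of perpetuity: 362204.72441 / (1+0.127)^4 = 224521.76444
Total PV = 10176.56661 + 224521.76444 = 234698.33105

234698.33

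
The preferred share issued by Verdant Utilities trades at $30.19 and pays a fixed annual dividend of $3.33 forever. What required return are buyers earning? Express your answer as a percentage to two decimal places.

P = C/r ⇒ r = C/P = $3.33/$30.19 = 0.110301

11.03%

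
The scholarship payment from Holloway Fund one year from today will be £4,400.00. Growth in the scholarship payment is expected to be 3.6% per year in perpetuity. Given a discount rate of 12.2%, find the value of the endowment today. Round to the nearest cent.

Growing perpetuity: P = D₁ / (r − g) = £4,400.0000 / (0.122 − 0.036) = £51,162.79

£51162.79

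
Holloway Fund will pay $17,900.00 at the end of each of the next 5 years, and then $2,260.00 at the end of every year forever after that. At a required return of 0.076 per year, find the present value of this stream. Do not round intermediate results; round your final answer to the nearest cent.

$92846.74

PV of 5-year annuity: $17,900.00 × [1 − (1+0.076)^−5] / 0.076 = 72229.36247
Perpetuity value at year 5: $2,260.00 / 0.076 = 29736.84211
PV of perpetuity: 29736.84211 / (1+0.076)^5 = 20617.38070
Total PV = 72229.36247 + 20617.38070 = 92846.74317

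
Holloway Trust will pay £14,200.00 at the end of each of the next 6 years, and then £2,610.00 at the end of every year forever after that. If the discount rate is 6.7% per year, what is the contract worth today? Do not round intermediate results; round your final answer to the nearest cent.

PV of 6-year annuity: £14,200.00 × [1 − (1+0.067)^−6] / 0.067 = 68316.29611
Perpetuity value at year 6: £2,610.00 / 0.067 = 38955.22388
PV of perpetuity: 38955.22388 / (1+0.067)^6 = 26398.49622
Total PV = 68316.29611 + 26398.49622 = 94714.79232

£94714.79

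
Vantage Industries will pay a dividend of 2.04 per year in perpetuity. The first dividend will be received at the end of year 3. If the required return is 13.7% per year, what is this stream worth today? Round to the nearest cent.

11.52

Value at end of year 2: C / r = 2.04 / 0.137 = 14.8905
Discount to today: PV = 14.8905 / (1 + 0.137)^2 = 14.8905 / 1.292769 = 11.52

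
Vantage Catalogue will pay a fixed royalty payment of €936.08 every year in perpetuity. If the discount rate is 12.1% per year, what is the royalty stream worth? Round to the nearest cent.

€7736.20

Level perpetuity: PV = C / r = €936.08 / 0.121 = €7,736.20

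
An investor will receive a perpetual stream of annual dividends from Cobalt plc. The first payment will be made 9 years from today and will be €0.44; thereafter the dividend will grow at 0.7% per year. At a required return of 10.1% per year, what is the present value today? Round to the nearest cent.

Value at end of year 8: C₁ / (r − g) = €0.44 / (0.101 − 0.007) = €4.6809
Discount to today: PV = €4.6809 / (1 + 0.101)^8 = €4.6809 / 2.159228 = €2.17

€2.17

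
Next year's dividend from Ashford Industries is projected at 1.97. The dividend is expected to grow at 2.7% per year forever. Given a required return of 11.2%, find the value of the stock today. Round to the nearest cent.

23.18

Growing perpetuity: P = D₁ / (r − g) = 1.9700 / (0.112 − 0.027) = 23.18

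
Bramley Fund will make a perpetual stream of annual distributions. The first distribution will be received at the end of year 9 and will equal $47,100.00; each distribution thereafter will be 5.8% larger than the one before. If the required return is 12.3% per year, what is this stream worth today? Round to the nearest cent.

$286463.64

Value at end of year 8: C₁ / (r − g) = $47,100.00 / (0.123 − 0.058) = $724,615.3846
Discount to today: PV = $724,615.3846 / (1 + 0.123)^8 = $724,615.3846 / 2.529520 = $286,463.64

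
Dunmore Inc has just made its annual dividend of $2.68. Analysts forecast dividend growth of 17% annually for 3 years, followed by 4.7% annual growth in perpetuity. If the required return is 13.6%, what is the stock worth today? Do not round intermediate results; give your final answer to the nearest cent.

D_1 = 3.13560
D_2 = 3.66865
D_3 = 4.29232
Terminal value at year 3: TV = D_3×(1+g_2)/(r−g_2) = 4.49406/0.089 = 50.49508
P_0 = D_1/(1+r)^1 + D_2/(1+r)^2 + D_3/(1+r)^3 + TV/(1+r)^3
    = 2.76021 + 2.84282 + 2.92791 + 34.44404 = 42.97498

$42.97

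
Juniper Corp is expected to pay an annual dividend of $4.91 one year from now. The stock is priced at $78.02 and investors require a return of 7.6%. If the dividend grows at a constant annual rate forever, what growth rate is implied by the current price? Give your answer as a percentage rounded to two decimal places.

P = D₁/(r−g) ⇒ g = r − D₁/P = 0.076 − $4.91/$78.02 = 0.013067

1.31%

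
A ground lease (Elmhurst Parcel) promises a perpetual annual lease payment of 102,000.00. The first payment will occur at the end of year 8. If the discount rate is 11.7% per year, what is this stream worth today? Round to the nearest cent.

401829.76

Value at end of year 7: C / r = 102,000.00 / 0.117 = 871,794.8718
Discount to today: PV = 871,794.8718 / (1 + 0.117)^7 = 871,794.8718 / 2.169563 = 401,829.76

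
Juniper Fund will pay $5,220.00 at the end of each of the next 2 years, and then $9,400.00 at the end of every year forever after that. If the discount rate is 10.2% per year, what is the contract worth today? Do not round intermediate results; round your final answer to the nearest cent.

$84921.74

PV of 2-year annuity: $5,220.00 × [1 − (1+0.102)^−2] / 0.102 = 9035.24692
Perpetuity value at year 2: $9,400.00 / 0.102 = 92156.86275
PV of perpetuity: 92156.86275 / (1+0.102)^2 = 75886.49473
Total PV = 9035.24692 + 75886.49473 = 84921.74165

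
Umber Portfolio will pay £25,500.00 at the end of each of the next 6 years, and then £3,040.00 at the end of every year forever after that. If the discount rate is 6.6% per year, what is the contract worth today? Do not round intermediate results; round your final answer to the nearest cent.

PV of 6-year annuity: £25,500.00 × [1 − (1+0.066)^−6] / 0.066 = 123062.32824
Perpetuity value at year 6: £3,040.00 / 0.066 = 46060.60606
PV of perpetuity: 46060.60606 / (1+0.066)^6 = 31389.64614
Total PV = 123062.32824 + 31389.64614 = 154451.97439

£154451.97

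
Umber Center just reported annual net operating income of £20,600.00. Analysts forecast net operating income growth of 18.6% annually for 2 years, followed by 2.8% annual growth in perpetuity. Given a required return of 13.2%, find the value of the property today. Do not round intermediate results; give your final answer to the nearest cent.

£267708.31

D_1 = 24431.60000
D_2 = 28975.87760
Terminal value at year 2: TV = D_2×(1+g_2)/(r−g_2) = 29787.20217/0.104 = 286415.40551
P_0 = D_1/(1+r)^1 + D_2/(1+r)^2 + TV/(1+r)^2
    = 21582.68551 + 22612.24825 + 223513.37692 = 267708.31068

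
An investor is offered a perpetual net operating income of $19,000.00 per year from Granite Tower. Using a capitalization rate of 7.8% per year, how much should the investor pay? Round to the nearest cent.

Level perpetuity: PV = C / r = $19,000.00 / 0.078 = $243,589.74

$243589.74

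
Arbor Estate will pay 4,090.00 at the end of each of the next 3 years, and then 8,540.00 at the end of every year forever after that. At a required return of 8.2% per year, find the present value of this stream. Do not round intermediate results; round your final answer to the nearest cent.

PV of 3-year annuity: 4,090.00 × [1 − (1+0.082)^−3] / 0.082 = 10502.40447
Perpetuity value at year 3: 8,540.00 / 0.082 = 104146.34146
PV of perpetuity: 104146.34146 / (1+0.082)^3 = 82217.11551
Total PV = 10502.40447 + 82217.11551 = 92719.51998

92719.52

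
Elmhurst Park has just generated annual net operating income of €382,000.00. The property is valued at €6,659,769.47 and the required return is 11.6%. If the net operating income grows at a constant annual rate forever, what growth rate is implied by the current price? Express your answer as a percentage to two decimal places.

5.55%

P = D₀(1+g)/(r−g) ⇒ P(r−g) = D₀(1+g) ⇒ g(P+D₀) = P·r − D₀
g = (P·r − D₀)/(P + D₀) = (€6,659,769.47×0.116 − €382,000.00) / (€6,659,769.47 + €382,000.00) = 0.055460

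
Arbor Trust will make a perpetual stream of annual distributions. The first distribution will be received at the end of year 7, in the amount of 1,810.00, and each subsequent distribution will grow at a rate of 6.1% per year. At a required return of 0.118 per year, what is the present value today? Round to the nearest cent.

Value at end of year 6: C₁ / (r − g) = 1,810.00 / (0.118 − 0.061) = 31,754.3860
Discount to today: PV = 31,754.3860 / (1 + 0.118)^6 = 31,754.3860 / 1.952769 = 16,261.21

16261.21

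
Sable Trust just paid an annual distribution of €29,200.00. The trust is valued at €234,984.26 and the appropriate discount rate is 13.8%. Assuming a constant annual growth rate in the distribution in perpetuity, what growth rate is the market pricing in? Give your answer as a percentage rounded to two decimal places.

1.22%

P = D₀(1+g)/(r−g) ⇒ P(r−g) = D₀(1+g) ⇒ g(P+D₀) = P·r − D₀
g = (P·r − D₀)/(P + D₀) = (€234,984.26×0.138 − €29,200.00) / (€234,984.26 + €29,200.00) = 0.012218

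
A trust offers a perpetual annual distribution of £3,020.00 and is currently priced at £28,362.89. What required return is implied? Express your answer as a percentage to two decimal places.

P = C/r ⇒ r = C/P = £3,020.00/£28,362.89 = 0.106477

10.65%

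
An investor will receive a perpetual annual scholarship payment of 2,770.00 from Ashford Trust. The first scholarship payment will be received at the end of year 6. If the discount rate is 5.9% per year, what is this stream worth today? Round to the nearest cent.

35249.09

Value at end of year 5: C / r = 2,770.00 / 0.059 = 46,949.1525
Discount to today: PV = 46,949.1525 / (1 + 0.059)^5 = 46,949.1525 / 1.331925 = 35,249.09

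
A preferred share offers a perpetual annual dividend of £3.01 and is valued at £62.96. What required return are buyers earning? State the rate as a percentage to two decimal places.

P = C/r ⇒ r = C/P = £3.01/£62.96 = 0.047808

4.78%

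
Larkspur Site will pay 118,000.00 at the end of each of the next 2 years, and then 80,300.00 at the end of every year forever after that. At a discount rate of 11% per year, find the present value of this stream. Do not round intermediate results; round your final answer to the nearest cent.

794562.13

PV of 2-year annuity: 118,000.00 × [1 − (1+0.11)^−2] / 0.11 = 202077.75343
Perpetuity value at year 2: 80,300.00 / 0.11 = 730000.00000
PV of perpetuity: 730000.00000 / (1+0.11)^2 = 592484.37627
Total PV = 202077.75343 + 592484.37627 = 794562.12970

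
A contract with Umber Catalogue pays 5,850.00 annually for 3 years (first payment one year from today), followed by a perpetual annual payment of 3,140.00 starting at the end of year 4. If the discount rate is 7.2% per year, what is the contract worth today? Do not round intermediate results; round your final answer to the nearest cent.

PV of 3-year annuity: 5,850.00 × [1 − (1+0.072)^−3] / 0.072 = 15296.32291
Perpetuity value at year 3: 3,140.00 / 0.072 = 43611.11111
PV of perpetuity: 43611.11111 / (1+0.072)^3 = 35400.77710
Total PV = 15296.32291 + 35400.77710 = 50697.10002

50697.10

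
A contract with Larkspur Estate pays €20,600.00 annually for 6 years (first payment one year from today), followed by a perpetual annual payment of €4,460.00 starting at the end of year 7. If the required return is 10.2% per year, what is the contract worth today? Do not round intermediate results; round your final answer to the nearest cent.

PV of 6-year annuity: €20,600.00 × [1 − (1+0.102)^−6] / 0.102 = 89194.96452
Perpetuity value at year 6: €4,460.00 / 0.102 = 43725.49020
PV of perpetuity: 43725.49020 / (1+0.102)^6 = 24414.34739
Total PV = 89194.96452 + 24414.34739 = 113609.31191

€113609.31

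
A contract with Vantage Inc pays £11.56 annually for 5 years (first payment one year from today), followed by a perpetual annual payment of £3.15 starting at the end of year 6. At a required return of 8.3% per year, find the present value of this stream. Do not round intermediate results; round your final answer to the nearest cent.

PV of 5-year annuity: £11.56 × [1 − (1+0.083)^−5] / 0.083 = 45.79307
Perpetuity value at year 5: £3.15 / 0.083 = 37.95181
PV of perpetuity: 37.95181 / (1+0.083)^5 = 25.47359
Total PV = 45.79307 + 25.47359 = 71.26666

£71.27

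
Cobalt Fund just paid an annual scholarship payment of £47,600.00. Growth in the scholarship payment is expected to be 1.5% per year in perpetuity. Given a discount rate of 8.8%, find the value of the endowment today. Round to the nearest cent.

D₁ = D₀ × (1 + g) = £47,600.00 × 1.015 = £48,314.0000
Growing perpetuity: P = D₁ / (r − g) = £48,314.0000 / (0.088 − 0.015) = £661,835.62

£661835.62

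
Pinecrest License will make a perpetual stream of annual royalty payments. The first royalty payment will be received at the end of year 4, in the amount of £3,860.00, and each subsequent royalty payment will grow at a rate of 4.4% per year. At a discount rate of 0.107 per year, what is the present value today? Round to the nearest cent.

Value at end of year 3: C₁ / (r − g) = £3,860.00 / (0.107 − 0.044) = £61,269.8413
Discount to today: PV = £61,269.8413 / (1 + 0.107)^3 = £61,269.8413 / 1.356572 = £45,165.20

£45165.20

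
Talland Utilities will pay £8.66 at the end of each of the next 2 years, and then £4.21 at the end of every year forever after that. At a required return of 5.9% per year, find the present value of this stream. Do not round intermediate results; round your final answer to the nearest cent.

PV of 2-year annuity: £8.66 × [1 − (1+0.059)^−2] / 0.059 = 15.89946
Perpetuity value at year 2: £4.21 / 0.059 = 71.35593
PV of perpetuity: 71.35593 / (1+0.059)^2 = 63.62652
Total PV = 15.89946 + 63.62652 = 79.52598

£79.53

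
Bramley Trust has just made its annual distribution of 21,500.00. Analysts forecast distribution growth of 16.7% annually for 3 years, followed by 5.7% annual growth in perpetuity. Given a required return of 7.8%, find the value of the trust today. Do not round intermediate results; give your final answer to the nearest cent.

1448685.03

D_1 = 25090.50000
D_2 = 29280.61350
D_3 = 34170.47595
Terminal value at year 3: TV = D_3×(1+g_2)/(r−g_2) = 36118.19308/0.021 = 1719913.95638
P_0 = D_1/(1+r)^1 + D_2/(1+r)^2 + D_3/(1+r)^3 + TV/(1+r)^3
    = 23275.04638 + 25196.64112 + 27276.88329 + 1372936.45898 = 1448685.02978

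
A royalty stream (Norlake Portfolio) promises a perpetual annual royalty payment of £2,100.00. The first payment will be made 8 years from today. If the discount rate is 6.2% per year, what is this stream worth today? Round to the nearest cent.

Value at end of year 7: C / r = £2,100.00 / 0.062 = £33,870.9677
Discount to today: PV = £33,870.9677 / (1 + 0.062)^7 = £33,870.9677 / 1.523602 = £22,230.85

£22230.85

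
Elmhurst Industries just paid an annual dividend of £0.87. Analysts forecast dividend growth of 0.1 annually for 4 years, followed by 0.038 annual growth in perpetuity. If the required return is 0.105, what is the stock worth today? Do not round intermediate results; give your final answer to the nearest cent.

D_1 = 0.95700
D_2 = 1.05270
D_3 = 1.15797
D_4 = 1.27377
Terminal value at year 4: TV = D_4×(1+g_2)/(r−g_2) = 1.32217/0.067 = 19.73388
P_0 = D_1/(1+r)^1 + D_2/(1+r)^2 + D_3/(1+r)^3 + D_4/(1+r)^4 + TV/(1+r)^4
    = 0.86606 + 0.86214 + 0.85824 + 0.85436 + 13.23620 = 16.67701

£16.68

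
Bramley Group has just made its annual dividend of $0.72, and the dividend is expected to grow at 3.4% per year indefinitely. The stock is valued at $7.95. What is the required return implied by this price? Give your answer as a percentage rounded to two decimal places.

12.76%

D₁ = $0.72 × 1.034 = $0.7445
P = D₁/(r − g) ⇒ r = D₁/P + g = $0.7445/$7.95 + 0.034 = 0.093645 + 0.034 = 0.127645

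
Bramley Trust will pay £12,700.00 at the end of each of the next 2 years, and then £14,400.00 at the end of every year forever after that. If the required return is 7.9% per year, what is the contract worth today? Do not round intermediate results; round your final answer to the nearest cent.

PV of 2-year annuity: £12,700.00 × [1 − (1+0.079)^−2] / 0.079 = 22678.55195
Perpetuity value at year 2: £14,400.00 / 0.079 = 182278.48101
PV of perpetuity: 182278.48101 / (1+0.079)^2 = 156564.21739
Total PV = 22678.55195 + 156564.21739 = 179242.76933

£179242.77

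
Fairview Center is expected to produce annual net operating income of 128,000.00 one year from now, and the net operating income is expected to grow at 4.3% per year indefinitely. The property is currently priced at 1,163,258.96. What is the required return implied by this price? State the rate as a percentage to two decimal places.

P = D₁/(r − g) ⇒ r = D₁/P + g = 128,000.0000/1,163,258.96 + 0.043 = 0.110036 + 0.043 = 0.153036

15.30%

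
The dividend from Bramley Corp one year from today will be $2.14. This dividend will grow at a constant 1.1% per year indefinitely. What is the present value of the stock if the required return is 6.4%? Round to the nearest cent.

$40.38

Growing perpetuity: P = D₁ / (r − g) = $2.1400 / (0.064 − 0.011) = $40.38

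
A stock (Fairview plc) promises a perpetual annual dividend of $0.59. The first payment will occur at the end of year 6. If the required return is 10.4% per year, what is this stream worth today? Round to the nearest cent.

$3.46

Value at end of year 5: C / r = $0.59 / 0.104 = $5.6731
Discount to today: PV = $5.6731 / (1 + 0.104)^5 = $5.6731 / 1.640006 = $3.46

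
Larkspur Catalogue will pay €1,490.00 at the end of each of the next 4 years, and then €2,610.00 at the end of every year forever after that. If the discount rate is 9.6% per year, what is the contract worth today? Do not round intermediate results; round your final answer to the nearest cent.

€23606.29

PV of 4-year annuity: €1,490.00 × [1 − (1+0.096)^−4] / 0.096 = 4764.28783
Perpetuity value at year 4: €2,610.00 / 0.096 = 27187.50000
PV of perpetuity: 27187.50000 / (1+0.096)^4 = 18842.00253
Total PV = 4764.28783 + 18842.00253 = 23606.29036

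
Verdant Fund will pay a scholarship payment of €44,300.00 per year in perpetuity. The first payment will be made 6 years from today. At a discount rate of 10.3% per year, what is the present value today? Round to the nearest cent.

€263444.38

Value at end of year 5: C / r = €44,300.00 / 0.103 = €430,097.0874
Discount to today: PV = €430,097.0874 / (1 + 0.103)^5 = €430,097.0874 / 1.632592 = €263,444.38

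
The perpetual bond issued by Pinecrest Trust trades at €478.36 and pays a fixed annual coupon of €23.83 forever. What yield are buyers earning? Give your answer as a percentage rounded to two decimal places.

P = C/r ⇒ r = C/P = €23.83/€478.36 = 0.049816

4.98%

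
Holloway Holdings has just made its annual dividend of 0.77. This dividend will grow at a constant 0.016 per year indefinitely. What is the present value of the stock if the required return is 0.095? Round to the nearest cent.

9.90

D₁ = D₀ × (1 + g) = 0.77 × 1.016 = 0.7823
Growing perpetuity: P = D₁ / (r − g) = 0.7823 / (0.095 − 0.016) = 9.90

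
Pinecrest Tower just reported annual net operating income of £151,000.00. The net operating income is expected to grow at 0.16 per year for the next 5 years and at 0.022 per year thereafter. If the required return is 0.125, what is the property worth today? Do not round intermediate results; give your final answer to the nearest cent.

£2574755.16

D_1 = 175160.00000
D_2 = 203185.60000
D_3 = 235695.29600
D_4 = 273406.54336
D_5 = 317151.59030
Terminal value at year 5: TV = D_5×(1+g_2)/(r−g_2) = 324128.92528/0.103 = 3146882.76975
P_0 = D_1/(1+r)^1 + D_2/(1+r)^2 + D_3/(1+r)^3 + D_4/(1+r)^4 + D_5/(1+r)^5 + TV/(1+r)^5
    = 155697.77778 + 160541.70864 + 165536.33958 + 170686.35903 + 175996.60131 + 1746296.37418 = 2574755.16052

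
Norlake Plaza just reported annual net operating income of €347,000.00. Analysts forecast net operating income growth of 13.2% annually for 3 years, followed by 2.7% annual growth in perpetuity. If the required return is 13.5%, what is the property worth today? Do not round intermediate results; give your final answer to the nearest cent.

€4309123.54

D_1 = 392804.00000
D_2 = 444654.12800
D_3 = 503348.47290
Terminal value at year 3: TV = D_3×(1+g_2)/(r−g_2) = 516938.88166/0.108 = 4786471.12652
P_0 = D_1/(1+r)^1 + D_2/(1+r)^2 + D_3/(1+r)^3 + TV/(1+r)^3
    = 346082.81938 + 345168.06303 + 344255.72454 + 3273616.93613 = 4309123.54309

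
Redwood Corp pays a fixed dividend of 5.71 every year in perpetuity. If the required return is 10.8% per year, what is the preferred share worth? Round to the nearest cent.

52.87

Level perpetuity: PV = C / r = 5.71 / 0.108 = 52.87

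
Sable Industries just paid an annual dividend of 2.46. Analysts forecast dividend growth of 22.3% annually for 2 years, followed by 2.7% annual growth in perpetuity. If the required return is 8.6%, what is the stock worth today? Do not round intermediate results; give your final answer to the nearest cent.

D_1 = 3.00858
D_2 = 3.67949
Terminal value at year 2: TV = D_2×(1+g_2)/(r−g_2) = 3.77884/0.059 = 64.04813
P_0 = D_1/(1+r)^1 + D_2/(1+r)^2 + TV/(1+r)^2
    = 2.77033 + 3.11981 + 54.30587 = 60.19602

60.20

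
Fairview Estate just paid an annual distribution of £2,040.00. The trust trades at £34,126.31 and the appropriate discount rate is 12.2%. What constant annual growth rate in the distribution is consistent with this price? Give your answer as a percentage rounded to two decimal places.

P = D₀(1+g)/(r−g) ⇒ P(r−g) = D₀(1+g) ⇒ g(P+D₀) = P·r − D₀
g = (P·r − D₀)/(P + D₀) = (£34,126.31×0.122 − £2,040.00) / (£34,126.31 + £2,040.00) = 0.058712

5.87%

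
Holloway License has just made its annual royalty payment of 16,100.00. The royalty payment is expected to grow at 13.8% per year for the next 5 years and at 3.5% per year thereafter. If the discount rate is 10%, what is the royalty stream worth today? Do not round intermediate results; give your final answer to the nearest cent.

393046.18

D_1 = 18321.80000
D_2 = 20850.20840
D_3 = 23727.53716
D_4 = 27001.93729
D_5 = 30728.20463
Terminal value at year 5: TV = D_5×(1+g_2)/(r−g_2) = 31803.69179/0.065 = 489287.56608
P_0 = D_1/(1+r)^1 + D_2/(1+r)^2 + D_3/(1+r)^3 + D_4/(1+r)^4 + D_5/(1+r)^5 + TV/(1+r)^5
    = 16656.18182 + 17231.57719 + 17826.84986 + 18442.68649 + 19079.79748 + 303809.08288 = 393046.17571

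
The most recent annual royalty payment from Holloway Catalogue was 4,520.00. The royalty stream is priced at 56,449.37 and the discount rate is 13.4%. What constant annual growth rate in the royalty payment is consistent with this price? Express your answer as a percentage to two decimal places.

4.99%

P = D₀(1+g)/(r−g) ⇒ P(r−g) = D₀(1+g) ⇒ g(P+D₀) = P·r − D₀
g = (P·r − D₀)/(P + D₀) = (56,449.37×0.134 − 4,520.00) / (56,449.37 + 4,520.00) = 0.049930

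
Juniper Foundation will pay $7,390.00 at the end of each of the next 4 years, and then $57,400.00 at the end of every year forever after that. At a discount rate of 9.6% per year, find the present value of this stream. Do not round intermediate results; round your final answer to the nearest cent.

$438009.26

PV of 4-year annuity: $7,390.00 × [1 − (1+0.096)^−4] / 0.096 = 23629.58863
Perpetuity value at year 4: $57,400.00 / 0.096 = 597916.66667
PV of perpetuity: 597916.66667 / (1+0.096)^4 = 414379.67243
Total PV = 23629.58863 + 414379.67243 = 438009.26106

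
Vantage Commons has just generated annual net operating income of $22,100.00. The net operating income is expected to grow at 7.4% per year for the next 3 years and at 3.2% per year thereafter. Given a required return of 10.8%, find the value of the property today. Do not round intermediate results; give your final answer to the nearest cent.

$335621.39

D_1 = 23735.40000
D_2 = 25491.81960
D_3 = 27378.21425
Terminal value at year 3: TV = D_3×(1+g_2)/(r−g_2) = 28254.31711/0.076 = 371767.33035
P_0 = D_1/(1+r)^1 + D_2/(1+r)^2 + D_3/(1+r)^3 + TV/(1+r)^3
    = 21421.84116 + 20764.49224 + 20127.31468 + 273307.74670 = 335621.39477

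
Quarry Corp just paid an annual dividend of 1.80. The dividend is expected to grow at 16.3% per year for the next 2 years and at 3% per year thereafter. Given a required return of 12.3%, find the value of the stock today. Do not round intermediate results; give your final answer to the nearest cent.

D_1 = 2.09340
D_2 = 2.43462
Terminal value at year 2: TV = D_2×(1+g_2)/(r−g_2) = 2.50766/0.093 = 26.96412
P_0 = D_1/(1+r)^1 + D_2/(1+r)^2 + TV/(1+r)^2
    = 1.86411 + 1.93051 + 21.38094 = 25.17556

25.18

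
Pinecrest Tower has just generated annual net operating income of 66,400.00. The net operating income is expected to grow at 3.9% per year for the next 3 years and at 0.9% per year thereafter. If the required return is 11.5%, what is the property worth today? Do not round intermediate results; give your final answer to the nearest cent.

684674.74

D_1 = 68989.60000
D_2 = 71680.19440
D_3 = 74475.72198
Terminal value at year 3: TV = D_3×(1+g_2)/(r−g_2) = 75146.00348/0.106 = 708924.56113
P_0 = D_1/(1+r)^1 + D_2/(1+r)^2 + D_3/(1+r)^3 + TV/(1+r)^3
    = 61874.08072 + 57656.65459 + 53726.69428 + 511417.30683 = 684674.73641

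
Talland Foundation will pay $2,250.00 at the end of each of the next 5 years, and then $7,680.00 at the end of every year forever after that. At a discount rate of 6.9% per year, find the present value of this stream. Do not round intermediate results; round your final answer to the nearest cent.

PV of 5-year annuity: $2,250.00 × [1 − (1+0.069)^−5] / 0.069 = 9250.19830
Perpetuity value at year 5: $7,680.00 / 0.069 = 111304.34783
PV of perpetuity: 111304.34783 / (1+0.069)^5 = 79730.33764
Total PV = 9250.19830 + 79730.33764 = 88980.53594

$88980.54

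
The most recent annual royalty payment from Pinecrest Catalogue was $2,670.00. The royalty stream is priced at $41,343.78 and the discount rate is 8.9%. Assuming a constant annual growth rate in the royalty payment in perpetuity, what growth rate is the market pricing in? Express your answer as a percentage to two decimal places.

P = D₀(1+g)/(r−g) ⇒ P(r−g) = D₀(1+g) ⇒ g(P+D₀) = P·r − D₀
g = (P·r − D₀)/(P + D₀) = ($41,343.78×0.089 − $2,670.00) / ($41,343.78 + $2,670.00) = 0.022938

2.29%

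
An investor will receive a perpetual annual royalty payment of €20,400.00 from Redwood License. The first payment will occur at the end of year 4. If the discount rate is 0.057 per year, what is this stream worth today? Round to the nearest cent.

Value at end of year 3: C / r = €20,400.00 / 0.057 = €357,894.7368
Discount to today: PV = €357,894.7368 / (1 + 0.057)^3 = €357,894.7368 / 1.180932 = €303,061.21

€303061.21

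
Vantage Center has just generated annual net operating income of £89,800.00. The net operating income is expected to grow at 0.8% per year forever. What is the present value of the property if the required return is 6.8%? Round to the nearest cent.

£1508640.00

D₁ = D₀ × (1 + g) = £89,800.00 × 1.008 = £90,518.4000
Growing perpetuity: P = D₁ / (r − g) = £90,518.4000 / (0.068 − 0.008) = £1,508,640.00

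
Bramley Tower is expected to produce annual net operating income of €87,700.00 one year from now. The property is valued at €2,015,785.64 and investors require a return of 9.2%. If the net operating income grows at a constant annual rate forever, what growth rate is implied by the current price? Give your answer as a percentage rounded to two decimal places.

P = D₁/(r−g) ⇒ g = r − D₁/P = 0.092 − €87,700.00/€2,015,785.64 = 0.048493

4.85%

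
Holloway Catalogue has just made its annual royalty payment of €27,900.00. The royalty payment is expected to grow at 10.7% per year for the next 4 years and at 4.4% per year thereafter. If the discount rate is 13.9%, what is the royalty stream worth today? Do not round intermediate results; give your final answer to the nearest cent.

D_1 = 30885.30000
D_2 = 34190.02710
D_3 = 37848.36000
D_4 = 41898.13452
Terminal value at year 4: TV = D_4×(1+g_2)/(r−g_2) = 43741.65244/0.095 = 460438.44672
P_0 = D_1/(1+r)^1 + D_2/(1+r)^2 + D_3/(1+r)^3 + D_4/(1+r)^4 + TV/(1+r)^4
    = 27116.15452 + 26354.33104 + 25613.91085 + 24894.29264 + 273575.17383 = 377553.86289

€377553.86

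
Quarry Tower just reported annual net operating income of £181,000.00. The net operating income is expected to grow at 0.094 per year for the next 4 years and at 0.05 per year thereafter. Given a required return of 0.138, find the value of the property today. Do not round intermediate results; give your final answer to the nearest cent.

£2501200.30

D_1 = 198014.00000
D_2 = 216627.31600
D_3 = 236990.28370
D_4 = 259267.37037
Terminal value at year 4: TV = D_4×(1+g_2)/(r−g_2) = 272230.73889/0.088 = 3093531.12376
P_0 = D_1/(1+r)^1 + D_2/(1+r)^2 + D_3/(1+r)^3 + D_4/(1+r)^4 + TV/(1+r)^4
    = 174001.75747 + 167274.09725 + 160806.55746 + 154589.08072 + 1844528.80409 = 2501200.29700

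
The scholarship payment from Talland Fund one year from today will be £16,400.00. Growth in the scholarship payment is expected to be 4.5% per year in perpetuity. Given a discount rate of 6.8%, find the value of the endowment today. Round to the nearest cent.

£713043.48

Growing perpetuity: P = D₁ / (r − g) = £16,400.0000 / (0.068 − 0.045) = £713,043.48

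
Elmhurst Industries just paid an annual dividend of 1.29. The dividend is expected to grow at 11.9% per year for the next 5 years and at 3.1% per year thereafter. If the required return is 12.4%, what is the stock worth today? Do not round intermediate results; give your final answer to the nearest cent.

20.35

D_1 = 1.44351
D_2 = 1.61529
D_3 = 1.80751
D_4 = 2.02260
D_5 = 2.26329
Terminal value at year 5: TV = D_5×(1+g_2)/(r−g_2) = 2.33345/0.093 = 25.09088
P_0 = D_1/(1+r)^1 + D_2/(1+r)^2 + D_3/(1+r)^3 + D_4/(1+r)^4 + D_5/(1+r)^5 + TV/(1+r)^5
    = 1.28426 + 1.27855 + 1.27286 + 1.26720 + 1.26156 + 13.98570 = 20.35014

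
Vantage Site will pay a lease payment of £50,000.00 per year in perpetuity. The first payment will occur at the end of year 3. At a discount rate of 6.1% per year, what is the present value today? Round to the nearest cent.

Value at end of year 2: C / r = £50,000.00 / 0.061 = £819,672.1311
Discount to today: PV = £819,672.1311 / (1 + 0.061)^2 = £819,672.1311 / 1.125721 = £728,130.80

£728130.80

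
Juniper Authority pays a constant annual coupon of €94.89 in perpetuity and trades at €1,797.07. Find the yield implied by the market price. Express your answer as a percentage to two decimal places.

P = C/r ⇒ r = C/P = €94.89/€1,797.07 = 0.052803

5.28%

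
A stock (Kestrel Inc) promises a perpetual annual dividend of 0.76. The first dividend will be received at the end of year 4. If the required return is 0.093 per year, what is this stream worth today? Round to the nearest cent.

6.26

Value at end of year 3: C / r = 0.76 / 0.093 = 8.1720
Discount to today: PV = 8.1720 / (1 + 0.093)^3 = 8.1720 / 1.305751 = 6.26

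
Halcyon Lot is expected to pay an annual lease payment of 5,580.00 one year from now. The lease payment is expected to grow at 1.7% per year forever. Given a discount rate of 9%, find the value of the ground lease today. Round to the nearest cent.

76438.36

Growing perpetuity: P = D₁ / (r − g) = 5,580.0000 / (0.09 − 0.017) = 76,438.36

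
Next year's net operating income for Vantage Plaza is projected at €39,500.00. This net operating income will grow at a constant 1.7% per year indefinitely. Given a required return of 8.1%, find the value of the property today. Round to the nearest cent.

Growing perpetuity: P = D₁ / (r − g) = €39,500.0000 / (0.081 − 0.017) = €617,187.50

€617187.50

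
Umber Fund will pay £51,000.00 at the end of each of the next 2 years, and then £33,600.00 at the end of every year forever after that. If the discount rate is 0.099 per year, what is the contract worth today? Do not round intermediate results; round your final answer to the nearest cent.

PV of 2-year annuity: £51,000.00 × [1 − (1+0.099)^−2] / 0.099 = 88631.32254
Perpetuity value at year 2: £33,600.00 / 0.099 = 339393.93939
PV of perpetuity: 339393.93939 / (1+0.099)^2 = 281001.53866
Total PV = 88631.32254 + 281001.53866 = 369632.86120

£369632.86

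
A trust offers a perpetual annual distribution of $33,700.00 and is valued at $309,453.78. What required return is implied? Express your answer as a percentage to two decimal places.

10.89%

P = C/r ⇒ r = C/P = $33,700.00/$309,453.78 = 0.108902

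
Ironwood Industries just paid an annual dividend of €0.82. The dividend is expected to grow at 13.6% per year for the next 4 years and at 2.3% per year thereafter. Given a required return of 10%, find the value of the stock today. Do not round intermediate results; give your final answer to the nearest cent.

€15.95

D_1 = 0.93152
D_2 = 1.05821
D_3 = 1.20212
D_4 = 1.36561
Terminal value at year 4: TV = D_4×(1+g_2)/(r−g_2) = 1.39702/0.077 = 18.14312
P_0 = D_1/(1+r)^1 + D_2/(1+r)^2 + D_3/(1+r)^3 + D_4/(1+r)^4 + TV/(1+r)^4
    = 0.84684 + 0.87455 + 0.90317 + 0.93273 + 12.39200 = 15.94929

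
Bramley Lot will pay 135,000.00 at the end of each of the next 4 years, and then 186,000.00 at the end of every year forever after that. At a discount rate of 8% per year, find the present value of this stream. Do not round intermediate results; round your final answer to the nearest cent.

2156081.53

PV of 4-year annuity: 135,000.00 × [1 − (1+0.08)^−4] / 0.08 = 447137.12341
Perpetuity value at year 4: 186,000.00 / 0.08 = 2325000.00000
PV of perpetuity: 2325000.00000 / (1+0.08)^4 = 1708944.40775
Total PV = 447137.12341 + 1708944.40775 = 2156081.53116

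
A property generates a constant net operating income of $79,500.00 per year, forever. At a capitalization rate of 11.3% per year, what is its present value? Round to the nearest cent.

$703539.82

Level perpetuity: PV = C / r = $79,500.00 / 0.113 = $703,539.82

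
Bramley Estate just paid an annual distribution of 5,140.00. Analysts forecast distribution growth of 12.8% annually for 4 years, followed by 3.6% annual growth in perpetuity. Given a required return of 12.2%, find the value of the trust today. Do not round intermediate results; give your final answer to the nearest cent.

84090.54

D_1 = 5797.92000
D_2 = 6540.05376
D_3 = 7377.18064
D_4 = 8321.45976
Terminal value at year 4: TV = D_4×(1+g_2)/(r−g_2) = 8621.03231/0.086 = 100244.56180
P_0 = D_1/(1+r)^1 + D_2/(1+r)^2 + D_3/(1+r)^3 + D_4/(1+r)^4 + TV/(1+r)^4
    = 5167.48663 + 5195.12025 + 5222.90164 + 5250.83160 + 63254.20388 = 84090.54400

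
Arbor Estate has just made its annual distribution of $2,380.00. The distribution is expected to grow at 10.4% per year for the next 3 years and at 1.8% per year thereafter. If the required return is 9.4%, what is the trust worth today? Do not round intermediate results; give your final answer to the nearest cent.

D_1 = 2627.52000
D_2 = 2900.78208
D_3 = 3202.46342
Terminal value at year 3: TV = D_3×(1+g_2)/(r−g_2) = 3260.10776/0.076 = 42896.15471
P_0 = D_1/(1+r)^1 + D_2/(1+r)^2 + D_3/(1+r)^3 + TV/(1+r)^3
    = 2401.75503 + 2423.70891 + 2445.86347 + 32761.69757 = 40033.02498

$40033.02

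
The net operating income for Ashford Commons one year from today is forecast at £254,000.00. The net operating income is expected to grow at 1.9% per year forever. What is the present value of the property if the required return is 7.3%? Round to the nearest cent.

£4703703.70

Growing perpetuity: P = D₁ / (r − g) = £254,000.0000 / (0.073 − 0.019) = £4,703,703.70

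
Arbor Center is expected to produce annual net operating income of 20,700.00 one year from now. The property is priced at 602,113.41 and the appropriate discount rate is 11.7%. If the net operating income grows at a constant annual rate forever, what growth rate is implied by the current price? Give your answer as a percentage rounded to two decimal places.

8.26%

P = D₁/(r−g) ⇒ g = r − D₁/P = 0.117 − 20,700.00/602,113.41 = 0.082621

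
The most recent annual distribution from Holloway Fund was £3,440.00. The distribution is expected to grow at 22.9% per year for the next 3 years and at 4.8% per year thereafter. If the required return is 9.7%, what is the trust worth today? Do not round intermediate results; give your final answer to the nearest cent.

£116465.68

D_1 = 4227.76000
D_2 = 5195.91704
D_3 = 6385.78204
Terminal value at year 3: TV = D_3×(1+g_2)/(r−g_2) = 6692.29958/0.049 = 136577.54245
P_0 = D_1/(1+r)^1 + D_2/(1+r)^2 + D_3/(1+r)^3 + TV/(1+r)^3
    = 3853.92890 + 4317.66510 + 4837.20183 + 103456.88812 = 116465.68395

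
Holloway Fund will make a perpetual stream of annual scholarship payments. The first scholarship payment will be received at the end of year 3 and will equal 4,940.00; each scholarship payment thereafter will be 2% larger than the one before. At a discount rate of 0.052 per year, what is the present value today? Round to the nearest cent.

139490.78

Value at end of year 2: C₁ / (r − g) = 4,940.00 / (0.052 − 0.02) = 154,375.0000
Discount to today: PV = 154,375.0000 / (1 + 0.052)^2 = 154,375.0000 / 1.106704 = 139,490.78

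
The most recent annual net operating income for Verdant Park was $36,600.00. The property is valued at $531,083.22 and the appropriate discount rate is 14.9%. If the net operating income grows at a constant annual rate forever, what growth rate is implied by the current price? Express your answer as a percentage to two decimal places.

P = D₀(1+g)/(r−g) ⇒ P(r−g) = D₀(1+g) ⇒ g(P+D₀) = P·r − D₀
g = (P·r − D₀)/(P + D₀) = ($531,083.22×0.149 − $36,600.00) / ($531,083.22 + $36,600.00) = 0.074921

7.49%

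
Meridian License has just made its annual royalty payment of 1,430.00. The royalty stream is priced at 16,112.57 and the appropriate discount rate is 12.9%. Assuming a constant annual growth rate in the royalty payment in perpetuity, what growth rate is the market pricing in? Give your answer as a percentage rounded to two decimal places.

3.70%

P = D₀(1+g)/(r−g) ⇒ P(r−g) = D₀(1+g) ⇒ g(P+D₀) = P·r − D₀
g = (P·r − D₀)/(P + D₀) = (16,112.57×0.129 − 1,430.00) / (16,112.57 + 1,430.00) = 0.036968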